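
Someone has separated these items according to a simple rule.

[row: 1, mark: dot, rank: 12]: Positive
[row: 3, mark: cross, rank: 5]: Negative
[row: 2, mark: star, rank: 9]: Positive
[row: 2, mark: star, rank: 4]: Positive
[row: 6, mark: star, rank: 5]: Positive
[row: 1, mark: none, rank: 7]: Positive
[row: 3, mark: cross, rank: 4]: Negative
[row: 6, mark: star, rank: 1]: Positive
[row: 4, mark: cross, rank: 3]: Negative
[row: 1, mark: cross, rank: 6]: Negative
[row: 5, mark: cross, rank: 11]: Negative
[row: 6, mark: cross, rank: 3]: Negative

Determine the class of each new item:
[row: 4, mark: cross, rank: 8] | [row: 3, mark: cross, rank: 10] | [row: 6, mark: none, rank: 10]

Checking candidate rules against both groups, what survives is: mark is not cross.

Negative, Negative, Positive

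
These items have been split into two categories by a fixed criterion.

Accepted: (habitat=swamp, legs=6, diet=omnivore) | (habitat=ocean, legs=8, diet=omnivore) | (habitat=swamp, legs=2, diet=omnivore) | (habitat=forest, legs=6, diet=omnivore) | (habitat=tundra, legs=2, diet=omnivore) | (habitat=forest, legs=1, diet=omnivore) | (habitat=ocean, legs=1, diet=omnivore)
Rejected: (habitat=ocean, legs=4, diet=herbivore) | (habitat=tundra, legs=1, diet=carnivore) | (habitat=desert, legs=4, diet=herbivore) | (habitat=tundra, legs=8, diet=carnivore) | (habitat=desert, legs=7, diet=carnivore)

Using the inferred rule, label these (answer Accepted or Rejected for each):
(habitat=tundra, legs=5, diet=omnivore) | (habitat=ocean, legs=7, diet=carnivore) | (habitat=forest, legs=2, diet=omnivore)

Accepted, Rejected, Accepted

Comparing the two groups points to one rule — diet is omnivore.
(habitat=tundra, legs=5, diet=omnivore): diet is omnivore — fits, so Accepted. (habitat=ocean, legs=7, diet=carnivore): diet is carnivore — fails the rule, so Rejected. (habitat=forest, legs=2, diet=omnivore): diet is omnivore — fits, so Accepted.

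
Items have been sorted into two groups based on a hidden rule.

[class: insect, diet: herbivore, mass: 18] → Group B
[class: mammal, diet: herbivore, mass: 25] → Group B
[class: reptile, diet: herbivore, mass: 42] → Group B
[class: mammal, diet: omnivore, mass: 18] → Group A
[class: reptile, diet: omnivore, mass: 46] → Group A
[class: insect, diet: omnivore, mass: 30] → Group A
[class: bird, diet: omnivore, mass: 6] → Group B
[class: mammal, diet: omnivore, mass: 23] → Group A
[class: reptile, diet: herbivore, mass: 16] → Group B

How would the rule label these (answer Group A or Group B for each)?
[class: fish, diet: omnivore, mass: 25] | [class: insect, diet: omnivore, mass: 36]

The classifier is using: diet is omnivore AND mass ≥ 16.
Group A: [class: fish, diet: omnivore, mass: 25], since diet is omnivore, mass = 25.
Group A: [class: insect, diet: omnivore, mass: 36], since diet is omnivore, mass = 36.

Group A, Group A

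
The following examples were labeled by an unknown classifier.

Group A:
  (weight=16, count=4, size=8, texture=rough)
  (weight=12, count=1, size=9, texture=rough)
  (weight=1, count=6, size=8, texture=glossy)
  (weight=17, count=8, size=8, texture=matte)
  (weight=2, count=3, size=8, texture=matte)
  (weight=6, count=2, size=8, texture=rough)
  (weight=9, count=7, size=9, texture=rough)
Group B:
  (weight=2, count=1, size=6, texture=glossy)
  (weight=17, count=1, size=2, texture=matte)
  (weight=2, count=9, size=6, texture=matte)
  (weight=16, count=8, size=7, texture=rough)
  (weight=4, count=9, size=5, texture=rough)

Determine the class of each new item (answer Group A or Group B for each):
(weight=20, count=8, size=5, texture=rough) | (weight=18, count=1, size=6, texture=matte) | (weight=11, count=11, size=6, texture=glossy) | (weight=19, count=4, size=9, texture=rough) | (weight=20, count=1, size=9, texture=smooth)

Group B, Group B, Group B, Group A, Group A

All 'Group A' examples share one property — size ≥ 8 — and every 'Group B' example lacks it.
(weight=20, count=8, size=5, texture=rough): size = 5, fails this test → Group B. (weight=18, count=1, size=6, texture=matte): size = 6, fails this test → Group B. (weight=11, count=11, size=6, texture=glossy): size = 6, fails this test → Group B. (weight=19, count=4, size=9, texture=rough): size = 9, matches → Group A. (weight=20, count=1, size=9, texture=smooth): size = 9, matches → Group A.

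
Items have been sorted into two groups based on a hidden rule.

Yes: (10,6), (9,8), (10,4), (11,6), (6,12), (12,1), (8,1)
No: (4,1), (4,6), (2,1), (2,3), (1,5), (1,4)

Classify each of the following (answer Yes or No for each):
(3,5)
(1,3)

All 'Yes' examples share one property — first ≥ 5 — and every 'No' example lacks it.
(3,5): No (first 3). (1,3): No (first 1).

No, No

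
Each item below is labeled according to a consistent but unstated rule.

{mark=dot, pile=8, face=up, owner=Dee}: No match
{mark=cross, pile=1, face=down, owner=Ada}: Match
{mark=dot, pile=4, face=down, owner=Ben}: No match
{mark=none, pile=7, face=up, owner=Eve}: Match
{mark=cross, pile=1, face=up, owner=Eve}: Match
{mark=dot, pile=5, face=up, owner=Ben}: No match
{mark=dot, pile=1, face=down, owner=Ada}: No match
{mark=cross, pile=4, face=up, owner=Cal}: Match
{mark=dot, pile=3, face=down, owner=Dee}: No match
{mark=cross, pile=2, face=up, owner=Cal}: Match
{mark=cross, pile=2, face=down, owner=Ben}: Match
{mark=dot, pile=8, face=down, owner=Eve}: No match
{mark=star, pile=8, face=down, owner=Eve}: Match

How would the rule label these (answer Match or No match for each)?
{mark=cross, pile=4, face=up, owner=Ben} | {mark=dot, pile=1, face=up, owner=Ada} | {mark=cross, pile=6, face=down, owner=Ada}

Every 'Match' example satisfies: mark is not dot. None of the 'No match' examples do.
{mark=cross, pile=4, face=up, owner=Ben} → mark is cross → Match.
{mark=dot, pile=1, face=up, owner=Ada} → mark is dot → No match.
{mark=cross, pile=6, face=down, owner=Ada} → mark is cross → Match.

Match, No match, Match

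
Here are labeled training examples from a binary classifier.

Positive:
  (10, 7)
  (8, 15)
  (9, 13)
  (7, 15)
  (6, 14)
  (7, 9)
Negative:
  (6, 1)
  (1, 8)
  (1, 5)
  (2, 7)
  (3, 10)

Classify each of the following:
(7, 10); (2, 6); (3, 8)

Positive, Negative, Negative

Every 'Positive' example satisfies: sum ≥ 16. None of the 'Negative' examples do.
(7, 10): 7+10 = 17, matches → Positive.
(2, 6): 2+6 = 8, fails the rule → Negative.
(3, 8): 3+8 = 11, fails the rule → Negative.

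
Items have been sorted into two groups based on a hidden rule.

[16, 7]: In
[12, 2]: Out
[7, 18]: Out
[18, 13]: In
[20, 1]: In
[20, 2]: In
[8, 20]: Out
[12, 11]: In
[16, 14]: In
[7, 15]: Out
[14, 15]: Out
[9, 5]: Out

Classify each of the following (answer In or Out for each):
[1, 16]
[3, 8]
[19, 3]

Out, Out, In

The simplest hypothesis consistent with all the labels is: first > second AND sum ≥ 21.
[1, 16]: Out (1 < 16, 1+16 = 17).
[3, 8]: Out (3 < 8, 3+8 = 11).
[19, 3]: In (19 > 3, 19+3 = 22).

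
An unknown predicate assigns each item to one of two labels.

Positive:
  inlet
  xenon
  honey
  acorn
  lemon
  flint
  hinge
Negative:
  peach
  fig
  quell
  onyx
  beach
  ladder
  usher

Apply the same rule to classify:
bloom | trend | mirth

'Positive' ⟺ odd length AND contains 'n'.
bloom — length 5, no 'n', hence Negative.
trend — length 5, has 'n', hence Positive.
mirth — length 5, no 'n', hence Negative.

Negative, Positive, Negative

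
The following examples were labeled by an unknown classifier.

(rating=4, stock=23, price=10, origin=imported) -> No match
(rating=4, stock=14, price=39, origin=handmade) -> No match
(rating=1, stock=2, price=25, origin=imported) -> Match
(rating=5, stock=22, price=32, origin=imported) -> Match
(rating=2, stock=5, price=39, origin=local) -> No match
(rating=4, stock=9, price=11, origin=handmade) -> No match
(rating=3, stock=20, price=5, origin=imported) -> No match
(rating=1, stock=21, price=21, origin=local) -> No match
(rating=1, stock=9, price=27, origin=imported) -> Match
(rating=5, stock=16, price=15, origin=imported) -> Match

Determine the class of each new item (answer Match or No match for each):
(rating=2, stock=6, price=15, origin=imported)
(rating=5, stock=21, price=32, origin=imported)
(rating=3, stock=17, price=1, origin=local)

All 'Match' examples share one property — origin is imported AND price ≥ 11 — and every 'No match' example lacks it.
(rating=2, stock=6, price=15, origin=imported) — origin is imported, price = 15, hence Match.
(rating=5, stock=21, price=32, origin=imported) — origin is imported, price = 32, hence Match.
(rating=3, stock=17, price=1, origin=local) — origin is local, price = 1, hence No match.

Match, Match, No match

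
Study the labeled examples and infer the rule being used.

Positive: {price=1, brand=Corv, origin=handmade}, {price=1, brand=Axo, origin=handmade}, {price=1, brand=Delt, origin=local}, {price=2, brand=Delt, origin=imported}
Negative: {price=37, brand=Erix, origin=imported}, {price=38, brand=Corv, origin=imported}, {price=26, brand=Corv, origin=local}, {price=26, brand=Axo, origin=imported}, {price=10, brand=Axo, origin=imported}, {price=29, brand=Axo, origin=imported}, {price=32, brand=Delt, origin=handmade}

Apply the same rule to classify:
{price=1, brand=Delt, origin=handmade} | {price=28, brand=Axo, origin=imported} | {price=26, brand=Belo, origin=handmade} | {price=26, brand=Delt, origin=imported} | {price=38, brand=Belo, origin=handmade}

Positive, Negative, Negative, Negative, Negative

The classifier is using: price ≤ 2.
{price=1, brand=Delt, origin=handmade}: Positive (price = 1). {price=28, brand=Axo, origin=imported}: Negative (price = 28). {price=26, brand=Belo, origin=handmade}: Negative (price = 26). {price=26, brand=Delt, origin=imported}: Negative (price = 26). {price=38, brand=Belo, origin=handmade}: Negative (price = 38).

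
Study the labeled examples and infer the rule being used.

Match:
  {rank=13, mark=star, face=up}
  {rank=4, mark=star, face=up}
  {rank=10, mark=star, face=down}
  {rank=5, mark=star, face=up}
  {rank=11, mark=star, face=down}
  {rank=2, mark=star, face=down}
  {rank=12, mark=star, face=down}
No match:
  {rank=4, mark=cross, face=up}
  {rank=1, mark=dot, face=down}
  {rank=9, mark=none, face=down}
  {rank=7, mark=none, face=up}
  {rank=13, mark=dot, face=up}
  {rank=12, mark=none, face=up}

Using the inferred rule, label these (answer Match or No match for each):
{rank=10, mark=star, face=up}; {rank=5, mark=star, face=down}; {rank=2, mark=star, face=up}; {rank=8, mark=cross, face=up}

The classifier is using: mark is star.
Match: {rank=10, mark=star, face=up}, since mark is star.
Match: {rank=5, mark=star, face=down}, since mark is star.
Match: {rank=2, mark=star, face=up}, since mark is star.
No match: {rank=8, mark=cross, face=up}, since mark is cross.

Match, Match, Match, No match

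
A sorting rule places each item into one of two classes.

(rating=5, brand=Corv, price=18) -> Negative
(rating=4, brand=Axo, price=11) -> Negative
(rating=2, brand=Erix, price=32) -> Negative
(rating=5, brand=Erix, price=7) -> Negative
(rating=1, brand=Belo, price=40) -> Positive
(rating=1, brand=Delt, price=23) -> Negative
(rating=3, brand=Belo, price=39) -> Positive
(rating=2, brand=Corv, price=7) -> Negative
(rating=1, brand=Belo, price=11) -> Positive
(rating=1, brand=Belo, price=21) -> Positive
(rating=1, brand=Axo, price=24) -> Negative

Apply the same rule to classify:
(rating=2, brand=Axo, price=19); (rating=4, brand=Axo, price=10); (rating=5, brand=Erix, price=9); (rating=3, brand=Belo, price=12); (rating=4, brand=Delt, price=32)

Negative, Negative, Negative, Positive, Negative

Comparing the two groups points to one rule — brand is Belo.
(rating=2, brand=Axo, price=19): brand is Axo, does not fit → Negative. (rating=4, brand=Axo, price=10): brand is Axo, does not fit → Negative. (rating=5, brand=Erix, price=9): brand is Erix, does not fit → Negative. (rating=3, brand=Belo, price=12): brand is Belo, has this property → Positive. (rating=4, brand=Delt, price=32): brand is Delt, does not fit → Negative.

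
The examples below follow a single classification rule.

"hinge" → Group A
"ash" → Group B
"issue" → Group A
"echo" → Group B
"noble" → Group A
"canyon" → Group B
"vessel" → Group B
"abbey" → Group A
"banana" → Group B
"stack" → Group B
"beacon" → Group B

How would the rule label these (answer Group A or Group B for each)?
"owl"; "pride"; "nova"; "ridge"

Group B, Group A, Group B, Group A

The pattern is that an item is 'Group A' exactly when: odd length AND contains 'e'.
"owl": length 3, no 'e' — does not satisfy this, so Group B. "pride": length 5, has 'e' — checks out, so Group A. "nova": length 4, no 'e' — does not satisfy this, so Group B. "ridge": length 5, has 'e' — checks out, so Group A.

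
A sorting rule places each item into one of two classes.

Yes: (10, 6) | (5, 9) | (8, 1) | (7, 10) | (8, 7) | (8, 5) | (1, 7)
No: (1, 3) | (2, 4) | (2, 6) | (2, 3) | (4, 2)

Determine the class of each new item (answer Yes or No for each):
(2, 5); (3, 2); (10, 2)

The rule appears to be: max ≥ 7.
(2, 5): No (max 5).
(3, 2): No (max 3).
(10, 2): Yes (max 10).

No, No, Yes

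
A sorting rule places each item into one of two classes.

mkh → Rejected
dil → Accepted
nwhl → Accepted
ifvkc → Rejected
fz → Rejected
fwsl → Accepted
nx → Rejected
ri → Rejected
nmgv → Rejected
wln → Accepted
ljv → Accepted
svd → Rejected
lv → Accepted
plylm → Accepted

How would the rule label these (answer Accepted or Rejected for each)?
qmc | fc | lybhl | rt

The pattern is that an item is 'Accepted' exactly when: contains 'l'.

Rejected, Rejected, Accepted, Rejected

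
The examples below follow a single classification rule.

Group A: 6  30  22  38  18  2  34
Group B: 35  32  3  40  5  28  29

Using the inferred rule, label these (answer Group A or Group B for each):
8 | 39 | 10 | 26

Group B, Group B, Group A, Group A

The distinguishing property — ≡ 2 (mod 4) — holds for all the 'Group A' cases and none of the 'Group B' cases.
8 → 8 mod 4 = 0 → Group B. 39 → 39 mod 4 = 3 → Group B. 10 → 10 mod 4 = 2 → Group A. 26 → 26 mod 4 = 2 → Group A.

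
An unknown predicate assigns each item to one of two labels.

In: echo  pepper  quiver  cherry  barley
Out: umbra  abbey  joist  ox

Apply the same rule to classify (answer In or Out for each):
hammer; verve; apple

In, Out, Out

The common property of the 'In' items is: even length AND contains 'e'. No 'Out' item has it.
hammer: length 6, has 'e' — satisfies this, so In.
verve: length 5, has 'e' — fails the rule, so Out.
apple: length 5, has 'e' — fails the rule, so Out.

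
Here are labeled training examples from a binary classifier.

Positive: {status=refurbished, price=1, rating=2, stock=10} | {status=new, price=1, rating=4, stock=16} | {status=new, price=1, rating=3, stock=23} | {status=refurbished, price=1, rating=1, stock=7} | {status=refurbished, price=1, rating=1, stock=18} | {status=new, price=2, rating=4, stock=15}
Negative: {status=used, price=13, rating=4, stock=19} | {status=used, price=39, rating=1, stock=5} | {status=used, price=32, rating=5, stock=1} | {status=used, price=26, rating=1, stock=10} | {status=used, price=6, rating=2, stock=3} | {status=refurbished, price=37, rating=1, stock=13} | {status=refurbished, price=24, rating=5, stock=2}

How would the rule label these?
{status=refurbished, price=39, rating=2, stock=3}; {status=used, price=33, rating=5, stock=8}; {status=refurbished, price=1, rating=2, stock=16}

The classifier is using: price ≤ 2.
{status=refurbished, price=39, rating=2, stock=3} — price = 39, hence Negative.
{status=used, price=33, rating=5, stock=8} — price = 33, hence Negative.
{status=refurbished, price=1, rating=2, stock=16} — price = 1, hence Positive.

Negative, Negative, Positive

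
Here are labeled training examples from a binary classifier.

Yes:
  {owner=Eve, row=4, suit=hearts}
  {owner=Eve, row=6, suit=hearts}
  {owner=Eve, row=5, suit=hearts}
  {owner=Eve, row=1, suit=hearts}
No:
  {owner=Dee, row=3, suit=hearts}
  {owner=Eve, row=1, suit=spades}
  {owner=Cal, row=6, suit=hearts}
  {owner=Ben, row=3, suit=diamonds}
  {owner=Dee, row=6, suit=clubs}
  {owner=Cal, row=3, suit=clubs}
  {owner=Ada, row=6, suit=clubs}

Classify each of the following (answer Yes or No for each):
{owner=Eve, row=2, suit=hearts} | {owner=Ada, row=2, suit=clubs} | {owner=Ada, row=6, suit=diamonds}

Yes, No, No

The simplest hypothesis consistent with all the labels is: suit is hearts AND owner is Eve.
Yes: {owner=Eve, row=2, suit=hearts}, since suit is hearts, owner is Eve. No: {owner=Ada, row=2, suit=clubs}, since suit is clubs, owner is Ada. No: {owner=Ada, row=6, suit=diamonds}, since suit is diamonds, owner is Ada.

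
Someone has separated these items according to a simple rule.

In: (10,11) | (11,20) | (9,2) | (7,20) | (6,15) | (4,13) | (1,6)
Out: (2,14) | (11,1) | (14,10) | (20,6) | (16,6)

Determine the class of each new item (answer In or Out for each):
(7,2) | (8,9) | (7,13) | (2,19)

Checking candidate rules against both groups, what survives is: sum is odd.

In, In, Out, In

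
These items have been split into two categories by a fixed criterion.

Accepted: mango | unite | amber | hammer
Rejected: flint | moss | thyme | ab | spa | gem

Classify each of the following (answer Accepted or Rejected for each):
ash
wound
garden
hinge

Rejected, Accepted, Accepted, Accepted

The distinguishing property — has ≥ 2 vowels — holds for all the 'Accepted' cases and none of the 'Rejected' cases.
ash → 1 vowel → Rejected. wound → 2 vowels → Accepted. garden → 2 vowels → Accepted. hinge → 2 vowels → Accepted.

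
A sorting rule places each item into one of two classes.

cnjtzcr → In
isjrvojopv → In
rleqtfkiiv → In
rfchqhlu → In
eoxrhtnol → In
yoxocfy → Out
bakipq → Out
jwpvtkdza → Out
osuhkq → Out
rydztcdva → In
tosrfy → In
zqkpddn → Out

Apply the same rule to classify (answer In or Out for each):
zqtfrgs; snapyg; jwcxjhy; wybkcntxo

Every 'In' example satisfies: contains 'r'. None of the 'Out' examples do.
zqtfrgs: has 'r', passes → In. snapyg: no 'r', doesn't qualify → Out. jwcxjhy: no 'r', doesn't qualify → Out. wybkcntxo: no 'r', doesn't qualify → Out.

In, Out, Out, Out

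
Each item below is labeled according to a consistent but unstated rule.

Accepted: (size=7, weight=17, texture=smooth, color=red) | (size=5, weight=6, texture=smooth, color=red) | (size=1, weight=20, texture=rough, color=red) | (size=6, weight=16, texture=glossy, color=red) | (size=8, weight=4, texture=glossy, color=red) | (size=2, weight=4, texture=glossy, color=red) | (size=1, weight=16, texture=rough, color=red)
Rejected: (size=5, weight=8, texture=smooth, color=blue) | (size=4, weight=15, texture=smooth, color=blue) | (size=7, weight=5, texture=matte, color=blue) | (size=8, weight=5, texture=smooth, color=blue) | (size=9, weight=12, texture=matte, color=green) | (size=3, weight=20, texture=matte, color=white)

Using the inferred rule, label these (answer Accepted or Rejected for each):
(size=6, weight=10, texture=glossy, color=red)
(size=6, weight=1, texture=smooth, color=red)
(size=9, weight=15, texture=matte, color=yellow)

The classifier is using: color is red.
(size=6, weight=10, texture=glossy, color=red) — color is red, hence Accepted. (size=6, weight=1, texture=smooth, color=red) — color is red, hence Accepted. (size=9, weight=15, texture=matte, color=yellow) — color is yellow, hence Rejected.

Accepted, Accepted, Rejected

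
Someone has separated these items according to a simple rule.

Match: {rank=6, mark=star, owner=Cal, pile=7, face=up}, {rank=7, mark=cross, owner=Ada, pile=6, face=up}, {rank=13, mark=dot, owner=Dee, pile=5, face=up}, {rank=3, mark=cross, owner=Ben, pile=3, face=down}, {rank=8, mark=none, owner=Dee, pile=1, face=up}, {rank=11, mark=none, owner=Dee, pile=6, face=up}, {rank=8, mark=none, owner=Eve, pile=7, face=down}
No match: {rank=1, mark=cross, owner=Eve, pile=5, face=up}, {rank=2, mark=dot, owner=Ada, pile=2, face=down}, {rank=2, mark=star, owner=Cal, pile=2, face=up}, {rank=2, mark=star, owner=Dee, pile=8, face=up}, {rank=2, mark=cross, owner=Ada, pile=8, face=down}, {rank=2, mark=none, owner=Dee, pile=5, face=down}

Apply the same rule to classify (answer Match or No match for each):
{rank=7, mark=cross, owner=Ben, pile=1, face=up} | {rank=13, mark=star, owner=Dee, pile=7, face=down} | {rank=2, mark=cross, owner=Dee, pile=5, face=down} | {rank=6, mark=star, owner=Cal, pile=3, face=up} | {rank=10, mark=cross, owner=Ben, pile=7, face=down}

Match, Match, No match, Match, Match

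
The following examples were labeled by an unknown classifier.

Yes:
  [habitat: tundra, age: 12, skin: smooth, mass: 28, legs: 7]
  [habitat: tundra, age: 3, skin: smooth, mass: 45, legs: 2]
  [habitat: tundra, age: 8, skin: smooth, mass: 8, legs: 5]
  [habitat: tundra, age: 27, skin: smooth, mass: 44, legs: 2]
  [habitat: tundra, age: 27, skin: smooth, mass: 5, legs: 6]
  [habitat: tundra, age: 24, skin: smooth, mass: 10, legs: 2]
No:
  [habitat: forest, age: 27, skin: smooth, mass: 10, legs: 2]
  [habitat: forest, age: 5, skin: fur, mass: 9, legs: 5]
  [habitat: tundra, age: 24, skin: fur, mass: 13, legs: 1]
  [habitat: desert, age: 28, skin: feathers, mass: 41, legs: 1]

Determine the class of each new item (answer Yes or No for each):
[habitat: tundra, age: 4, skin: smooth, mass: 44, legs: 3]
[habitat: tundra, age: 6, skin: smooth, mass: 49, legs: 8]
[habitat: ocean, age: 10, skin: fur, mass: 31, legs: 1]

Yes, Yes, No

The distinguishing property — habitat is tundra AND skin is smooth — holds for all the 'Yes' cases and none of the 'No' cases.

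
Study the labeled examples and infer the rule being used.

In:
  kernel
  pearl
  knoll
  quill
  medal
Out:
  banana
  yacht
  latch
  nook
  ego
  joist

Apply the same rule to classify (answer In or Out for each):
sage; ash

Out, Out

The distinguishing property — ends with 'l' — holds for all the 'In' cases and none of the 'Out' cases.
sage: Out (ends with 'e').
ash: Out (ends with 'h').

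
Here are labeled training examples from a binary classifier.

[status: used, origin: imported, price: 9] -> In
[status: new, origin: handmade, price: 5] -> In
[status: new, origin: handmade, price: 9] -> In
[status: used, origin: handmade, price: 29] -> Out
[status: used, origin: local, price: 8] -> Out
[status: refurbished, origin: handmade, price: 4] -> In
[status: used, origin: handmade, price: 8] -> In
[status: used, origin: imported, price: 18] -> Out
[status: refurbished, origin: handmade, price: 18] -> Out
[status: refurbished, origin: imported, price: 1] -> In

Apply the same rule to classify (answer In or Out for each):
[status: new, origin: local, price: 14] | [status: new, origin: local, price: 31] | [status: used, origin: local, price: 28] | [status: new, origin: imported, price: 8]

Out, Out, Out, In

The common property of the 'In' items is: origin is not local AND price ≤ 9. No 'Out' item has it.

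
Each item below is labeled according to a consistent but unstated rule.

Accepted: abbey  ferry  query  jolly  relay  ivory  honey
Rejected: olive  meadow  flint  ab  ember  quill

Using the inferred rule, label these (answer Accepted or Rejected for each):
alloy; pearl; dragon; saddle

The rule appears to be: contains 'y'.
Accepted: alloy, since has 'y'. Rejected: pearl, since no 'y'. Rejected: dragon, since no 'y'. Rejected: saddle, since no 'y'.

Accepted, Rejected, Rejected, Rejected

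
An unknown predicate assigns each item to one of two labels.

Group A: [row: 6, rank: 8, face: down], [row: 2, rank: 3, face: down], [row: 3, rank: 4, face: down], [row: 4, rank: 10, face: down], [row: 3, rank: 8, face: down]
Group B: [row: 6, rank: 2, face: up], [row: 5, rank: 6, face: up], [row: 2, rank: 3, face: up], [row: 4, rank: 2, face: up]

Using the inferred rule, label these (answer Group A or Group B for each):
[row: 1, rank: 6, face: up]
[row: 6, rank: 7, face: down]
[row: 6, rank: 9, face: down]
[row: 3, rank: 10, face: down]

Group B, Group A, Group A, Group A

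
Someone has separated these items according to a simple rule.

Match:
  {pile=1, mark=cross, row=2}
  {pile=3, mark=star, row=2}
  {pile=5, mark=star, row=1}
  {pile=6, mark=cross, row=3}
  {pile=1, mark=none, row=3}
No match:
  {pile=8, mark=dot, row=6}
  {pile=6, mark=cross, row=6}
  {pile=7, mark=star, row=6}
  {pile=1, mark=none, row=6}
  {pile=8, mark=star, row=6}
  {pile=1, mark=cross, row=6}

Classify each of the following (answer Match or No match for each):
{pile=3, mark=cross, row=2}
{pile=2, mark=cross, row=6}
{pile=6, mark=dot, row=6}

All 'Match' examples share one property — row ≤ 3 — and every 'No match' example lacks it.
Match: {pile=3, mark=cross, row=2}, since row = 2.
No match: {pile=2, mark=cross, row=6}, since row = 6.
No match: {pile=6, mark=dot, row=6}, since row = 6.

Match, No match, No match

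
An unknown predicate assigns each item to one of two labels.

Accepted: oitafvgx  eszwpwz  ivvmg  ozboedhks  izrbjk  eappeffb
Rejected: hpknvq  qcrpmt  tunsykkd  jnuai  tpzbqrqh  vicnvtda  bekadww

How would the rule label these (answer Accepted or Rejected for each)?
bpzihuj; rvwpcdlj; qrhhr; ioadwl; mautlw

Rejected, Rejected, Rejected, Accepted, Rejected

Comparing the two groups points to one rule — starts with a vowel.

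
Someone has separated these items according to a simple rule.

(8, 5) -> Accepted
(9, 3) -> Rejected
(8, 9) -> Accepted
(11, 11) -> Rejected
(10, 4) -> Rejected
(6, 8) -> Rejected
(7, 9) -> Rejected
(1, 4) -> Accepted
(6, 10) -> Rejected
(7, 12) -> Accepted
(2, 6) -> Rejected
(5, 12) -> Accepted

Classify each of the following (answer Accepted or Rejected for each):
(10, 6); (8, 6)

Rejected, Rejected

The classifier is using: sum is odd.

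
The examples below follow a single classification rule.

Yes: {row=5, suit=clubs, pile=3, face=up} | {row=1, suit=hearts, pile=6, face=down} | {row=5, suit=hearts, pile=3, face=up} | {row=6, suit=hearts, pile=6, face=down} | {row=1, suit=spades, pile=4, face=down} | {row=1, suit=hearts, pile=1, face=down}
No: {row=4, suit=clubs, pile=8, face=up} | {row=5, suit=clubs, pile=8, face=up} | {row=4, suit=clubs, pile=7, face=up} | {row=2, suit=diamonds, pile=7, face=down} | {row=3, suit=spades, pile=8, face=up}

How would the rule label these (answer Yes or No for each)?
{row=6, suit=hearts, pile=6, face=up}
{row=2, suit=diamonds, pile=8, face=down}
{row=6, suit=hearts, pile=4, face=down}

The common property of the 'Yes' items is: pile ≤ 6. No 'No' item has it.
{row=6, suit=hearts, pile=6, face=up}: pile = 6, qualifies → Yes.
{row=2, suit=diamonds, pile=8, face=down}: pile = 8, doesn't match → No.
{row=6, suit=hearts, pile=4, face=down}: pile = 4, qualifies → Yes.

Yes, No, Yes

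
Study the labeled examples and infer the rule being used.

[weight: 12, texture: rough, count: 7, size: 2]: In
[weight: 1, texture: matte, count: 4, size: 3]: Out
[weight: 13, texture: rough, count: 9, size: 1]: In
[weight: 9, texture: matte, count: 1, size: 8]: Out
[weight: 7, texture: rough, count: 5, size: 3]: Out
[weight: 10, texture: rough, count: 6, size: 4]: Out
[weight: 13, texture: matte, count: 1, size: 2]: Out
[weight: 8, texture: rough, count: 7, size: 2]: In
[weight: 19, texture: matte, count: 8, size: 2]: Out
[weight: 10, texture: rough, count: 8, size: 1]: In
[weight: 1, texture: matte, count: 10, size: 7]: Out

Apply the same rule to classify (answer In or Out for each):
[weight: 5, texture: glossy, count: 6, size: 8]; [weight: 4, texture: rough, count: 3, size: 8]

Out, Out

The pattern is that an item is 'In' exactly when: texture is rough AND size ≤ 2.
[weight: 5, texture: glossy, count: 6, size: 8]: texture is glossy, size = 8, fails the rule → Out.
[weight: 4, texture: rough, count: 3, size: 8]: texture is rough, size = 8, fails the rule → Out.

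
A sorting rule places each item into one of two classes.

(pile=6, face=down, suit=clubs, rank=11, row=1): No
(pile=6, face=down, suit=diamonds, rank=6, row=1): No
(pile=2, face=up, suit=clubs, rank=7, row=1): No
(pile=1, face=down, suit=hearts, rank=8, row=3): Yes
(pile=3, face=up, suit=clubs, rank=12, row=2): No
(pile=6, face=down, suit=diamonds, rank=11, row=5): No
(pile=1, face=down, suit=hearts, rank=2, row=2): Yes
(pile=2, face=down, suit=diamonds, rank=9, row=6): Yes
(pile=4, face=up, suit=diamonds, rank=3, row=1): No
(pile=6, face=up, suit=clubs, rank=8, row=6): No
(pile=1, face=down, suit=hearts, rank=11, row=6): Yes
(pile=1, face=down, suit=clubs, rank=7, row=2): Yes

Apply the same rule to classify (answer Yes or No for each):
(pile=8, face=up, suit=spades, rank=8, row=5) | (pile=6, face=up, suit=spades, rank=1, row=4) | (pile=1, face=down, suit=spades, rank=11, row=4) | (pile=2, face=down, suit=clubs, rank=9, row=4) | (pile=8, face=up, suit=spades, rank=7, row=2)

No, No, Yes, Yes, No

The rule appears to be: face is down AND pile ≤ 2.
(pile=8, face=up, suit=spades, rank=8, row=5): face is up, pile = 8 — does not fit, so No.
(pile=6, face=up, suit=spades, rank=1, row=4): face is up, pile = 6 — does not fit, so No.
(pile=1, face=down, suit=spades, rank=11, row=4): face is down, pile = 1 — satisfies this, so Yes.
(pile=2, face=down, suit=clubs, rank=9, row=4): face is down, pile = 2 — satisfies this, so Yes.
(pile=8, face=up, suit=spades, rank=7, row=2): face is up, pile = 8 — does not fit, so No.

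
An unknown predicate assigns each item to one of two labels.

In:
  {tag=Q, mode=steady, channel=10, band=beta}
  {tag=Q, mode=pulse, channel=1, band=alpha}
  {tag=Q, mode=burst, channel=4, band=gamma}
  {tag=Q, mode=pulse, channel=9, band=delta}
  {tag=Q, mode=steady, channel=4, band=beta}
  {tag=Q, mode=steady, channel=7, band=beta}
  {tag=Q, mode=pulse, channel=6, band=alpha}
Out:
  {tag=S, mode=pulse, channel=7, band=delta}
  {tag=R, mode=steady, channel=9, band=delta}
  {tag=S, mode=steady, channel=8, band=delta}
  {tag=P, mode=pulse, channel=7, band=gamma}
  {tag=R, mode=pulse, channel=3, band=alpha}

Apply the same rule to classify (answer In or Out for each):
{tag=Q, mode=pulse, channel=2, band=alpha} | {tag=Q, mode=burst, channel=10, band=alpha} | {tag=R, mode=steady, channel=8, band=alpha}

In, In, Out

'In' ⟺ tag is Q.
{tag=Q, mode=pulse, channel=2, band=alpha}: tag is Q — checks out, so In.
{tag=Q, mode=burst, channel=10, band=alpha}: tag is Q — checks out, so In.
{tag=R, mode=steady, channel=8, band=alpha}: tag is R — fails the rule, so Out.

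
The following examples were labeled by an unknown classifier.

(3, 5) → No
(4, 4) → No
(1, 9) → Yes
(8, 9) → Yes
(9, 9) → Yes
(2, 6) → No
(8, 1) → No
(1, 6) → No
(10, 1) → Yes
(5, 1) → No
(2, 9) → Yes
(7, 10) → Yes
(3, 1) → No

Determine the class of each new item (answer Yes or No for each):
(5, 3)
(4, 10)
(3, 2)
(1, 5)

No, Yes, No, No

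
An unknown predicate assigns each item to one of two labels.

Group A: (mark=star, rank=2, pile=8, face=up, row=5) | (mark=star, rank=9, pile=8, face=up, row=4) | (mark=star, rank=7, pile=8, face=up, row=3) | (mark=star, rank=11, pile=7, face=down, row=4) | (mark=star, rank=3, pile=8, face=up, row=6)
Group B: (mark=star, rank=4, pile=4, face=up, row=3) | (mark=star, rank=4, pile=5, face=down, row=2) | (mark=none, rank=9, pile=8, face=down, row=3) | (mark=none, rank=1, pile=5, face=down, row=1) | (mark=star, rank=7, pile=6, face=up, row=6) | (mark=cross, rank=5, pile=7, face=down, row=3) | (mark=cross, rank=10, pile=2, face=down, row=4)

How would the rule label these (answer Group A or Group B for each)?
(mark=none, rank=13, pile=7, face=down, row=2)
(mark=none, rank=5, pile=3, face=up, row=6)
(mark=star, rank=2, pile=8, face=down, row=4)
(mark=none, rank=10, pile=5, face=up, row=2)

The classifier is using: mark is star AND pile ≥ 7.
(mark=none, rank=13, pile=7, face=down, row=2): Group B (mark is none, pile = 7). (mark=none, rank=5, pile=3, face=up, row=6): Group B (mark is none, pile = 3). (mark=star, rank=2, pile=8, face=down, row=4): Group A (mark is star, pile = 8). (mark=none, rank=10, pile=5, face=up, row=2): Group B (mark is none, pile = 5).

Group B, Group B, Group A, Group B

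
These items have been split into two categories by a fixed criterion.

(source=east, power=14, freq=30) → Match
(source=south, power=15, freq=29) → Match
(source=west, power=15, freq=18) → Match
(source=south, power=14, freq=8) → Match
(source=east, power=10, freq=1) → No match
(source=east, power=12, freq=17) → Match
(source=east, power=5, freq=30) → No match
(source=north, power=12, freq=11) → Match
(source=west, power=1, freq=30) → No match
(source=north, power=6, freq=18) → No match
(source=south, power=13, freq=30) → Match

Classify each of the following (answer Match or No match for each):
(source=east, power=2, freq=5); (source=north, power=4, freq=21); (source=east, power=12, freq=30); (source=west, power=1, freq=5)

The pattern is that an item is 'Match' exactly when: power ≥ 12.
(source=east, power=2, freq=5): No match (power = 2).
(source=north, power=4, freq=21): No match (power = 4).
(source=east, power=12, freq=30): Match (power = 12).
(source=west, power=1, freq=5): No match (power = 1).

No match, No match, Match, No match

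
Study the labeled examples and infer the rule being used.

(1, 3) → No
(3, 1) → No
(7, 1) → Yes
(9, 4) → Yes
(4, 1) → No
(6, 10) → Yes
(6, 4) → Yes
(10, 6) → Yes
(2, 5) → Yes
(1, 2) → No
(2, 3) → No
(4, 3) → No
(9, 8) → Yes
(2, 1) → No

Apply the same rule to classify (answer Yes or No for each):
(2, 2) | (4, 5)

The simplest hypothesis consistent with all the labels is: max ≥ 5.

No, Yes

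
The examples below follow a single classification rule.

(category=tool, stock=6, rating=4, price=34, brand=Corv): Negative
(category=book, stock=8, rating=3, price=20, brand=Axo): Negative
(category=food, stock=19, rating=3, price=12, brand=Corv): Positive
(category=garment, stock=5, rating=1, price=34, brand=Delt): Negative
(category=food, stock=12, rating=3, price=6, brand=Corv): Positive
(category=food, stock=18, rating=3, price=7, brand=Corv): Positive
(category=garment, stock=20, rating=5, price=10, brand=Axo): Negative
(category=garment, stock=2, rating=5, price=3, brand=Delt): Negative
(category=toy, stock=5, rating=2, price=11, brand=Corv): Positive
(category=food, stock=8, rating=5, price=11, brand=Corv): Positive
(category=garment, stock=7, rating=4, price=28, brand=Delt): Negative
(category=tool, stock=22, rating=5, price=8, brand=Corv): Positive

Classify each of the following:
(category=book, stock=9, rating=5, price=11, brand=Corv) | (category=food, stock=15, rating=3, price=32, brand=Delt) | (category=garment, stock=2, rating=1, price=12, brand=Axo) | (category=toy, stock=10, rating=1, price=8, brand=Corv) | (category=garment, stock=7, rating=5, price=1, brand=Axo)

The distinguishing property — brand is Corv AND price ≤ 12 — holds for all the 'Positive' cases and none of the 'Negative' cases.

Positive, Negative, Negative, Positive, Negative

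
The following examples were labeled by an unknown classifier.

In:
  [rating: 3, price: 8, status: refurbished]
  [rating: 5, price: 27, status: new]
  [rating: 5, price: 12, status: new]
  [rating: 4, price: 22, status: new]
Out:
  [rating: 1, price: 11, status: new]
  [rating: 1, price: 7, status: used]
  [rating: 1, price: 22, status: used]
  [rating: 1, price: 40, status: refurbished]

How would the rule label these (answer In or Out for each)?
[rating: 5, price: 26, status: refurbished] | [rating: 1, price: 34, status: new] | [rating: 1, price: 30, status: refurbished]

In, Out, Out

Rule: rating ≥ 3. This holds for each 'In' example and fails for each 'Out' one.
In: [rating: 5, price: 26, status: refurbished], since rating = 5. Out: [rating: 1, price: 34, status: new], since rating = 1. Out: [rating: 1, price: 30, status: refurbished], since rating = 1.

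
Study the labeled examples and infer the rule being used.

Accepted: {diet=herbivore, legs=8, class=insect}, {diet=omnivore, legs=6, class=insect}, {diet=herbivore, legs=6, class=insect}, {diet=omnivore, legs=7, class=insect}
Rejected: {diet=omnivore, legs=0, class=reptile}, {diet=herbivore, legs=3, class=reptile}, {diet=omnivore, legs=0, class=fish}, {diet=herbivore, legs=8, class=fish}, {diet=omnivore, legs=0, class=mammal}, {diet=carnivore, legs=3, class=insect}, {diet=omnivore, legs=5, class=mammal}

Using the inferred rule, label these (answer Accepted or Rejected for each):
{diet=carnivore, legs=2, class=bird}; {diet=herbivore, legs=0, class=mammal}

Rejected, Rejected

The pattern is that an item is 'Accepted' exactly when: class is insect AND legs ≥ 5.
{diet=carnivore, legs=2, class=bird}: Rejected (class is bird, legs = 2). {diet=herbivore, legs=0, class=mammal}: Rejected (class is mammal, legs = 0).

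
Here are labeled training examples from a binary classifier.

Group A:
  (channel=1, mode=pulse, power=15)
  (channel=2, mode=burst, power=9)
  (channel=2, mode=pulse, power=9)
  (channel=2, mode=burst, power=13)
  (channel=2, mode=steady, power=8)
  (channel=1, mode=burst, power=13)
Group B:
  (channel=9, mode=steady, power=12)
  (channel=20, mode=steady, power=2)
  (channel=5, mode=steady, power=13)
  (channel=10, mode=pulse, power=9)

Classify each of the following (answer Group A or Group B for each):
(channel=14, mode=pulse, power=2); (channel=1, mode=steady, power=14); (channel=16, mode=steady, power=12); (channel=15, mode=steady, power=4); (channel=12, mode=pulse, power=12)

Group B, Group A, Group B, Group B, Group B

A rule that fits every label: channel ≤ 2 — true of each 'Group A' example, false of each 'Group B' one.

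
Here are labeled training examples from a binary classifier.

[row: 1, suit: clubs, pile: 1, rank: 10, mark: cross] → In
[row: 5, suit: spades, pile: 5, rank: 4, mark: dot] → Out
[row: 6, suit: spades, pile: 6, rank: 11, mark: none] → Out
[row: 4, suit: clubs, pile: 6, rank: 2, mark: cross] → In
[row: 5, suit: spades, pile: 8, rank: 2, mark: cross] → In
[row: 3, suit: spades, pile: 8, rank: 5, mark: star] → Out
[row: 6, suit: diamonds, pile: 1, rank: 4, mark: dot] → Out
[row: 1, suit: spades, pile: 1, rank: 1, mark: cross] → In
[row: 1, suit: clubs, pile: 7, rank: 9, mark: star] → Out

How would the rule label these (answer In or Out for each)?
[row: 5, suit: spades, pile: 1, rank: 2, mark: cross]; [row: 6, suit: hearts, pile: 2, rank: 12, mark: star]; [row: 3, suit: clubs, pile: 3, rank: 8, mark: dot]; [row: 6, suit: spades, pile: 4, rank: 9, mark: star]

Looking at the examples, the only property every 'In' case has and every 'Out' case lacks is: mark is cross.
[row: 5, suit: spades, pile: 1, rank: 2, mark: cross] → mark is cross → In. [row: 6, suit: hearts, pile: 2, rank: 12, mark: star] → mark is star → Out. [row: 3, suit: clubs, pile: 3, rank: 8, mark: dot] → mark is dot → Out. [row: 6, suit: spades, pile: 4, rank: 9, mark: star] → mark is star → Out.

In, Out, Out, Out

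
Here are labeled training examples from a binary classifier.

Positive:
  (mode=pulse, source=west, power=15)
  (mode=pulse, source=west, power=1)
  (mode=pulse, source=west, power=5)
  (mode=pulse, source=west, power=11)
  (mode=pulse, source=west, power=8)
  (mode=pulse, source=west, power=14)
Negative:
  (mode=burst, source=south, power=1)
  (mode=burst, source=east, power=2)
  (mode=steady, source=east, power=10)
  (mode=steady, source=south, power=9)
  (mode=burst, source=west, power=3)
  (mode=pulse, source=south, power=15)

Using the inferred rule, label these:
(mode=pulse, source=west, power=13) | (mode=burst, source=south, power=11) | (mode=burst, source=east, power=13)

Positive, Negative, Negative

The classifier is using: mode is pulse AND source is west.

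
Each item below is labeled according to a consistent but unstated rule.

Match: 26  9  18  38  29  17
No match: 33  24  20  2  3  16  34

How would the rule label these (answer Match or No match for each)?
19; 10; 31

Match, No match, No match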